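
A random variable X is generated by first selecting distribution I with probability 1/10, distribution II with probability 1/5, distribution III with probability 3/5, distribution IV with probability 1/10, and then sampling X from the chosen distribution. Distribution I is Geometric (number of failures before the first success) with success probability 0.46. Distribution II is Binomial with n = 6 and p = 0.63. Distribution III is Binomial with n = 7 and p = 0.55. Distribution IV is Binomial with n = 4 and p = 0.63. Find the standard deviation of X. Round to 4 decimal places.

Per component, I: μ=1.17391, E[X²]=3.93006; II: μ=3.78, E[X²]=15.687; III: μ=3.85, E[X²]=16.555; IV: μ=2.52, E[X²]=7.2828.
E[X] = 0.1·1.17391 + 0.2·3.78 + 0.6·3.85 + 0.1·2.52 = 3.43539.
E[X²] = 0.1·3.93006 + 0.2·15.687 + 0.6·16.555 + 0.1·7.2828 = 14.1917.
Var(X) = E[X²] − (E[X])² = 14.1917 − 11.8019 = 2.38977.
SD(X) = √2.38977 = 1.54589.

1.5459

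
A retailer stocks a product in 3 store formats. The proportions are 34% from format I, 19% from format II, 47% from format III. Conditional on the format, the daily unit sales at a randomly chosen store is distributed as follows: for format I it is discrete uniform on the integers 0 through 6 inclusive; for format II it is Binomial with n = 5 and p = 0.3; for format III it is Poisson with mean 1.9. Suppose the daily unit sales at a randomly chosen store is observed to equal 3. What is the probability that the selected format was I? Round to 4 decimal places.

Likelihoods P(X=3 | ·): I: 0.142857; II: 0.1323; III: 0.170982.
Posterior ∝ prior × likelihood. Numerator for I: 0.34·0.142857 = 0.0485714.
Normalizing constant: 0.34·0.142857 + 0.19·0.1323 + 0.47·0.170982 = 0.15407.
P(I | observation) = 0.0485714 / 0.15407 = 0.315256.

0.3153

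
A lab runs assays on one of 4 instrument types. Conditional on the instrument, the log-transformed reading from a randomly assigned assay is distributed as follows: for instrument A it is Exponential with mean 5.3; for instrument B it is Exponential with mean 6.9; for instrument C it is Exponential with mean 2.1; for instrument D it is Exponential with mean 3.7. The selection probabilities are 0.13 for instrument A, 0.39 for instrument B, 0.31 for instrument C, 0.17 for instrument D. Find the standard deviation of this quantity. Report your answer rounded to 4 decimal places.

5.4875

Per component, A: μ=5.3, E[X²]=56.18; B: μ=6.9, E[X²]=95.22; C: μ=2.1, E[X²]=8.82; D: μ=3.7, E[X²]=27.38.
E[X] = 0.13·5.3 + 0.39·6.9 + 0.31·2.1 + 0.17·3.7 = 4.66.
E[X²] = 0.13·56.18 + 0.39·95.22 + 0.31·8.82 + 0.17·27.38 = 51.828.
Var(X) = E[X²] − (E[X])² = 51.828 − 21.7156 = 30.1124.
SD(X) = √30.1124 = 5.48748.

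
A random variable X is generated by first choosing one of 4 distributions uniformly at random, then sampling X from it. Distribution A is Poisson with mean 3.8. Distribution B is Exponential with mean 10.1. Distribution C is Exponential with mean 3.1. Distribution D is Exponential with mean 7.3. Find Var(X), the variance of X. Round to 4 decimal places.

Per component, A: μ=3.8, E[X²]=18.24; B: μ=10.1, E[X²]=204.02; C: μ=3.1, E[X²]=19.22; D: μ=7.3, E[X²]=106.58.
E[X] = 0.25·3.8 + 0.25·10.1 + 0.25·3.1 + 0.25·7.3 = 6.075.
E[X²] = 0.25·18.24 + 0.25·204.02 + 0.25·19.22 + 0.25·106.58 = 87.015.
Var(X) = E[X²] − (E[X])² = 87.015 − 36.9056 = 50.1094.

50.1094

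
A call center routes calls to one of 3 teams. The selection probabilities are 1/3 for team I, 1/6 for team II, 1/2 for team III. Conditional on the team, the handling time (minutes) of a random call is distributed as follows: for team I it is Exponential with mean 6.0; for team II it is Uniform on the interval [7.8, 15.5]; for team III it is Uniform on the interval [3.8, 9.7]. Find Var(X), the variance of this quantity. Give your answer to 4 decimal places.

18.1419

Per component, I: μ=6, E[X²]=72; II: μ=11.65, E[X²]=140.663; III: μ=6.75, E[X²]=48.4633.
E[X] = 0.333333·6 + 0.166667·11.65 + 0.5·6.75 = 7.31667.
E[X²] = 0.333333·72 + 0.166667·140.663 + 0.5·48.4633 = 71.6756.
Var(X) = E[X²] − (E[X])² = 71.6756 − 53.5336 = 18.1419.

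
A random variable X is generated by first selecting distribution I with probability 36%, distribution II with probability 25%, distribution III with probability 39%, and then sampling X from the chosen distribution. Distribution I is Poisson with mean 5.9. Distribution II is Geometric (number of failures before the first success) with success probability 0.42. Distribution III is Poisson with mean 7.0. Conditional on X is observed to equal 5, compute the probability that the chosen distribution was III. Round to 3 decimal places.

0.431

Likelihoods P(X=5 | ·): I: 0.163208; II: 0.027567; III: 0.127717.
Posterior ∝ prior × likelihood. Numerator for III: 0.39·0.127717 = 0.0498095.
Normalizing constant: 0.36·0.163208 + 0.25·0.027567 + 0.39·0.127717 = 0.115456.
P(III | observation) = 0.0498095 / 0.115456 = 0.431415.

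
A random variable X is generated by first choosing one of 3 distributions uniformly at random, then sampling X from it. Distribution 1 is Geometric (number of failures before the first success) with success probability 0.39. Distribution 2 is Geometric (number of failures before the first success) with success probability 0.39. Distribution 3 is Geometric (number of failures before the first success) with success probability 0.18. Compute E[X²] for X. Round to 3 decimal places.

19.659

For each component E[X²] = Var + (mean)², giving 1: 6.45694; 2: 6.45694; 3: 46.0617.
Overall E[X²] = 0.333333·6.45694 + 0.333333·6.45694 + 0.333333·46.0617 = 19.6585.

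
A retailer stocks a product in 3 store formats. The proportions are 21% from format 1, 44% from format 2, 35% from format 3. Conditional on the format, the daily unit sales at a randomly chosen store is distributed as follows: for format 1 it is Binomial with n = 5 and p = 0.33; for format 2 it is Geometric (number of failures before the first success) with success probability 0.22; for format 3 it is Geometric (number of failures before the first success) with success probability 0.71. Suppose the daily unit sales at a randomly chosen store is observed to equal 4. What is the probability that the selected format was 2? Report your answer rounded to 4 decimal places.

0.7801

Likelihoods P(X=4 | ·): 1: 0.0397284; 2: 0.0814331; 3: 0.0050217.
Posterior ∝ prior × likelihood. Numerator for 2: 0.44·0.0814331 = 0.0358306.
Normalizing constant: 0.21·0.0397284 + 0.44·0.0814331 + 0.35·0.0050217 = 0.0459311.
P(2 | observation) = 0.0358306 / 0.0459311 = 0.780094.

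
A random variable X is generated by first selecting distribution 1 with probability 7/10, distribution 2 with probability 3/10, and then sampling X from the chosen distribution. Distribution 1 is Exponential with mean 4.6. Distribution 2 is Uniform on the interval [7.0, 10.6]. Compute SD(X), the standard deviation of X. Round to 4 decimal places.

Per component, 1: μ=4.6, E[X²]=42.32; 2: μ=8.8, E[X²]=78.52.
E[X] = 0.7·4.6 + 0.3·8.8 = 5.86.
E[X²] = 0.7·42.32 + 0.3·78.52 = 53.18.
Var(X) = E[X²] − (E[X])² = 53.18 − 34.3396 = 18.8404.
SD(X) = √18.8404 = 4.34055.

4.3406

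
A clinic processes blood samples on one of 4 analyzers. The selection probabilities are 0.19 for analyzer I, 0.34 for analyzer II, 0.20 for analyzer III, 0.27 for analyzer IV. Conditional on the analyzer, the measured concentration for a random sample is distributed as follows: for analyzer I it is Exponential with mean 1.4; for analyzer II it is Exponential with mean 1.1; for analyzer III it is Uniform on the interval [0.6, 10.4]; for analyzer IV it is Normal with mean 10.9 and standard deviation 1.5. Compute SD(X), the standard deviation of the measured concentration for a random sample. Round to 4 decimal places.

Per component, I: μ=1.4, E[X²]=3.92; II: μ=1.1, E[X²]=2.42; III: μ=5.5, E[X²]=38.2533; IV: μ=10.9, E[X²]=121.06.
E[X] = 0.19·1.4 + 0.34·1.1 + 0.2·5.5 + 0.27·10.9 = 4.683.
E[X²] = 0.19·3.92 + 0.34·2.42 + 0.2·38.2533 + 0.27·121.06 = 41.9045.
Var(X) = E[X²] − (E[X])² = 41.9045 − 21.9305 = 19.974.
SD(X) = √19.974 = 4.46923.

4.4692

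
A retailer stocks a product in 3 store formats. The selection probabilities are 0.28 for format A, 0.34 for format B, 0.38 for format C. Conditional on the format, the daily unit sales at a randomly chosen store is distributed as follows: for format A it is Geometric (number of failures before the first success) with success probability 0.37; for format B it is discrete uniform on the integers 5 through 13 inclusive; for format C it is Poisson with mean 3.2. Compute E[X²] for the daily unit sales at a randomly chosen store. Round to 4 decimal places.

37.0142

For each component E[X²] = Var + (mean)², giving A: 7.5011; B: 87.6667; C: 13.44.
Overall E[X²] = 0.28·7.5011 + 0.34·87.6667 + 0.38·13.44 = 37.0142.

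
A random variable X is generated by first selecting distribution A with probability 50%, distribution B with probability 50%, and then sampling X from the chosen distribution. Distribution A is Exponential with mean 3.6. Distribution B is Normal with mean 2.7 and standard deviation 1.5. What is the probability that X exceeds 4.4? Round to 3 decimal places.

Conditional on each component, P(X > 4.4): A: 0.294575; B: 0.128537.
By total probability, P(X > 4.4) = 0.5·0.294575 + 0.5·0.128537 = 0.211556.

0.212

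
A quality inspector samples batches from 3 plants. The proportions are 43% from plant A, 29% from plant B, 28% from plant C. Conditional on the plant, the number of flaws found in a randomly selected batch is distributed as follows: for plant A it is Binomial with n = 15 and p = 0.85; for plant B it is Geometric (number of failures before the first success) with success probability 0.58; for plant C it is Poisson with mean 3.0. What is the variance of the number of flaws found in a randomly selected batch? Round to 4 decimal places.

Per component, A: μ=12.75, E[X²]=164.475; B: μ=0.724138, E[X²]=1.77289; C: μ=3, E[X²]=12.
E[X] = 0.43·12.75 + 0.29·0.724138 + 0.28·3 = 6.5325.
E[X²] = 0.43·164.475 + 0.29·1.77289 + 0.28·12 = 74.5984.
Var(X) = E[X²] − (E[X])² = 74.5984 − 42.6736 = 31.9248.

31.9248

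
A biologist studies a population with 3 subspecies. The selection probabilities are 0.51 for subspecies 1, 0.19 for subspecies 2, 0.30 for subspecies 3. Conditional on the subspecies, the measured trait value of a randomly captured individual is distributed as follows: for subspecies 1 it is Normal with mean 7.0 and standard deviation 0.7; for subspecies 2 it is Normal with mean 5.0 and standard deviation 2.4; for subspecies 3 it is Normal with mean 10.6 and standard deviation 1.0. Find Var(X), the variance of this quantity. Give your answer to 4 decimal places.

Per component, 1: μ=7, E[X²]=49.49; 2: μ=5, E[X²]=30.76; 3: μ=10.6, E[X²]=113.36.
E[X] = 0.51·7 + 0.19·5 + 0.3·10.6 = 7.7.
E[X²] = 0.51·49.49 + 0.19·30.76 + 0.3·113.36 = 65.0923.
Var(X) = E[X²] − (E[X])² = 65.0923 − 59.29 = 5.8023.

5.8023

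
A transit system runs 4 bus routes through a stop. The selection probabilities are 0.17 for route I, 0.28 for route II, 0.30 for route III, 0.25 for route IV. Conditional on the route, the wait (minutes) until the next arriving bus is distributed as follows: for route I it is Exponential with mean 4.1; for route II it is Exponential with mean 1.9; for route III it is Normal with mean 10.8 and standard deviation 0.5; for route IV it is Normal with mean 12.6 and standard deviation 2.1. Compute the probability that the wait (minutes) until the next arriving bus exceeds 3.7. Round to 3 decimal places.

Conditional on each route, P(X > 3.7): I: 0.405579; II: 0.142649; III: 1; IV: 0.999989.
By total probability, P(X > 3.7) = 0.17·0.405579 + 0.28·0.142649 + 0.3·1 + 0.25·0.999989 = 0.658887.

0.659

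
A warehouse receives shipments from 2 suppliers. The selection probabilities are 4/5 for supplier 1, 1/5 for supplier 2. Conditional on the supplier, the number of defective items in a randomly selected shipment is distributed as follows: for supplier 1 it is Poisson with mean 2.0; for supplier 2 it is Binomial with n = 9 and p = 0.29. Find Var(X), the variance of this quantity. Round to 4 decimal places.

Per component, 1: μ=2, E[X²]=6; 2: μ=2.61, E[X²]=8.6652.
E[X] = 0.8·2 + 0.2·2.61 = 2.122.
E[X²] = 0.8·6 + 0.2·8.6652 = 6.53304.
Var(X) = E[X²] − (E[X])² = 6.53304 − 4.50288 = 2.03016.

2.0302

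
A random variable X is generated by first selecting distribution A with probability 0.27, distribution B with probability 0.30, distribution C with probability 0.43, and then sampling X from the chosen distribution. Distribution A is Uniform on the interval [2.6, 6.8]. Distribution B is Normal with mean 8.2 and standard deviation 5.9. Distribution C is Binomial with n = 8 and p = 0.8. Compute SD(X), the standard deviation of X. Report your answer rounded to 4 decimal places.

Per component, A: μ=4.7, E[X²]=23.56; B: μ=8.2, E[X²]=102.05; C: μ=6.4, E[X²]=42.24.
E[X] = 0.27·4.7 + 0.3·8.2 + 0.43·6.4 = 6.481.
E[X²] = 0.27·23.56 + 0.3·102.05 + 0.43·42.24 = 55.1394.
Var(X) = E[X²] − (E[X])² = 55.1394 − 42.0034 = 13.136.
SD(X) = √13.136 = 3.62437.

3.6244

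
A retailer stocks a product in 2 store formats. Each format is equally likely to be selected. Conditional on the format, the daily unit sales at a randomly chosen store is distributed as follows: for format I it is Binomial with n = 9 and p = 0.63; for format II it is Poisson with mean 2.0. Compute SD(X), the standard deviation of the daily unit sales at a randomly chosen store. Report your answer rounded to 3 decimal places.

2.327

Per component, I: μ=5.67, E[X²]=34.2468; II: μ=2, E[X²]=6.
E[X] = 0.5·5.67 + 0.5·2 = 3.835.
E[X²] = 0.5·34.2468 + 0.5·6 = 20.1234.
Var(X) = E[X²] − (E[X])² = 20.1234 − 14.7072 = 5.41618.
SD(X) = √5.41618 = 2.32727.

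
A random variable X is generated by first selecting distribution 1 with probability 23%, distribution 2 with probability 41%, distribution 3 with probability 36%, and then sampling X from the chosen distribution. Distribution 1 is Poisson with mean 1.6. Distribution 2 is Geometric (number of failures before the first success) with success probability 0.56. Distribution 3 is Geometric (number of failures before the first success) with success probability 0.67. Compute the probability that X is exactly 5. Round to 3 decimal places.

0.009

Conditional on each component, P(X = 5): 1: 0.017642; 2: 0.00923531; 3: 0.00262207.
By total probability, P(X = 5) = 0.23·0.017642 + 0.41·0.00923531 + 0.36·0.00262207 = 0.00878808.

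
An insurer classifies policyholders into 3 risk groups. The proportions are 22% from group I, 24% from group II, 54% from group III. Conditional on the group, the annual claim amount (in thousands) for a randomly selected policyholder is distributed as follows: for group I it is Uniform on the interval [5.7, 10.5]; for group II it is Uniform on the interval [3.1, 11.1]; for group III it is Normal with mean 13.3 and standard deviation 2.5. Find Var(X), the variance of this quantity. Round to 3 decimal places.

13.324

Per component, I: μ=8.1, E[X²]=67.53; II: μ=7.1, E[X²]=55.7433; III: μ=13.3, E[X²]=183.14.
E[X] = 0.22·8.1 + 0.24·7.1 + 0.54·13.3 = 10.668.
E[X²] = 0.22·67.53 + 0.24·55.7433 + 0.54·183.14 = 127.131.
Var(X) = E[X²] − (E[X])² = 127.131 − 113.806 = 13.3244.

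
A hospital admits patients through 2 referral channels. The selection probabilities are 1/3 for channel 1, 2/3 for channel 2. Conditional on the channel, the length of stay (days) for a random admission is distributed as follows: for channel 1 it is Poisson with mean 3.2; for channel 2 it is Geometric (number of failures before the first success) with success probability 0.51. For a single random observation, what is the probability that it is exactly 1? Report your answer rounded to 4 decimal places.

Conditional on each channel, P(X = 1): 1: 0.130439; 2: 0.2499.
By total probability, P(X = 1) = 0.333333·0.130439 + 0.666667·0.2499 = 0.21008.

0.2101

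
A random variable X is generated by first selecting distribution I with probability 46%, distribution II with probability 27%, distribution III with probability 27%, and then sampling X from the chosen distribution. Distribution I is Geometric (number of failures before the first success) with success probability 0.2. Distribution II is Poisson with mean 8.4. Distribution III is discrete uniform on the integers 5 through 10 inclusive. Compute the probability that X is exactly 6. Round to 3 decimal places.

0.099

Conditional on each component, P(X = 6): I: 0.0524288; II: 0.109716; III: 0.166667.
By total probability, P(X = 6) = 0.46·0.0524288 + 0.27·0.109716 + 0.27·0.166667 = 0.0987405.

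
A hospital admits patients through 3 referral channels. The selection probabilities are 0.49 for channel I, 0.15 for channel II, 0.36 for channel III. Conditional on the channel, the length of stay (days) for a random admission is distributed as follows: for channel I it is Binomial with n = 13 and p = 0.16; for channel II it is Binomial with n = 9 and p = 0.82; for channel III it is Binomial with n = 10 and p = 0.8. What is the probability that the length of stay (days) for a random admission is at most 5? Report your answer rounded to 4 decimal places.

0.5060

Conditional on each channel, P(X ≤ 5): I: 0.989629; II: 0.0615338; III: 0.0327935.
By total probability, P(X ≤ 5) = 0.49·0.989629 + 0.15·0.0615338 + 0.36·0.0327935 = 0.505954.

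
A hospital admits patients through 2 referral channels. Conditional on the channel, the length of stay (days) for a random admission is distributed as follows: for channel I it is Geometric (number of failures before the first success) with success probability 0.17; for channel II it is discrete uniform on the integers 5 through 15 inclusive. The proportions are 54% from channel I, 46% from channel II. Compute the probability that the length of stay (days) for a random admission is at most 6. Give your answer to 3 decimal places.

Conditional on each channel, P(X ≤ 6): I: 0.728639; II: 0.181818.
By total probability, P(X ≤ 6) = 0.54·0.728639 + 0.46·0.181818 = 0.477102.

0.477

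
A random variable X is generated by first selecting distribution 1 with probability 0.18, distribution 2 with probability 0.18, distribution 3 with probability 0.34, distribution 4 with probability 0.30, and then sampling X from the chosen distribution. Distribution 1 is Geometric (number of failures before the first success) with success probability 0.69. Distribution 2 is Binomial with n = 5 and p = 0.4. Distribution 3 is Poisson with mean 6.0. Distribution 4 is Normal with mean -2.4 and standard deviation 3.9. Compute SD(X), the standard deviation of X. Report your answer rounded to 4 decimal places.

Per component, 1: μ=0.449275, E[X²]=0.852972; 2: μ=2, E[X²]=5.2; 3: μ=6, E[X²]=42; 4: μ=-2.4, E[X²]=20.97.
E[X] = 0.18·0.449275 + 0.18·2 + 0.34·6 + 0.3·-2.4 = 1.76087.
E[X²] = 0.18·0.852972 + 0.18·5.2 + 0.34·42 + 0.3·20.97 = 21.6605.
Var(X) = E[X²] − (E[X])² = 21.6605 − 3.10066 = 18.5599.
SD(X) = √18.5599 = 4.30812.

4.3081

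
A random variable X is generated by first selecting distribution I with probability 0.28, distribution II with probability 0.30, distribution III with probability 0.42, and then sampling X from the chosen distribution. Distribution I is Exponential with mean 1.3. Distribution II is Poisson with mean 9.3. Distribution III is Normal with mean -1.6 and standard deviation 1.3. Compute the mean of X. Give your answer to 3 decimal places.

2.482

Component means — I: 1.3; II: 9.3; III: -1.6.
E[X] = 0.28·1.3 + 0.3·9.3 + 0.42·-1.6 = 2.482.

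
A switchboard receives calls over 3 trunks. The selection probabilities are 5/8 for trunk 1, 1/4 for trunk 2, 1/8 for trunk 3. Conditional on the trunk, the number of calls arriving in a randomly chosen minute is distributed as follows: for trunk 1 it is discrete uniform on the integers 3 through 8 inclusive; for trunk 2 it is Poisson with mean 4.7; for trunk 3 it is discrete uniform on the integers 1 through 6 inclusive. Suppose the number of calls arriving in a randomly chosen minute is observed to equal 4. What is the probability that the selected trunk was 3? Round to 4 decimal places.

Likelihoods P(X=4 | ·): 1: 0.166667; 2: 0.184925; 3: 0.166667.
Posterior ∝ prior × likelihood. Numerator for 3: 0.125·0.166667 = 0.0208333.
Normalizing constant: 0.625·0.166667 + 0.25·0.184925 + 0.125·0.166667 = 0.171231.
P(3 | observation) = 0.0208333 / 0.171231 = 0.121668.

0.1217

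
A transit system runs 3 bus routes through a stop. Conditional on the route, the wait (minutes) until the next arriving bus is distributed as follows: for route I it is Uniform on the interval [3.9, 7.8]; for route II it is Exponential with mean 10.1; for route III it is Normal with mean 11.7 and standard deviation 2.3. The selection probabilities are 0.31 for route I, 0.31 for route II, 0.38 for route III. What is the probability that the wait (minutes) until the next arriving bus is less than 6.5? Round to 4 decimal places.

0.3583

Conditional on each route, P(X < 6.5): I: 0.666667; II: 0.474584; III: 0.0118837.
By total probability, P(X < 6.5) = 0.31·0.666667 + 0.31·0.474584 + 0.38·0.0118837 = 0.358303.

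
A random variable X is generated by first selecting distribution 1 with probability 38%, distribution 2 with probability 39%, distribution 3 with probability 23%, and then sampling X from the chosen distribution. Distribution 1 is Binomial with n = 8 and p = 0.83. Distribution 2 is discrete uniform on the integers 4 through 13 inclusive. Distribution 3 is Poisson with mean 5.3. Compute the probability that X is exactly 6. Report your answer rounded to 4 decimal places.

Conditional on each component, P(X = 6): 1: 0.26456; 2: 0.1; 3: 0.15366.
By total probability, P(X = 6) = 0.38·0.26456 + 0.39·0.1 + 0.23·0.15366 = 0.174875.

0.1749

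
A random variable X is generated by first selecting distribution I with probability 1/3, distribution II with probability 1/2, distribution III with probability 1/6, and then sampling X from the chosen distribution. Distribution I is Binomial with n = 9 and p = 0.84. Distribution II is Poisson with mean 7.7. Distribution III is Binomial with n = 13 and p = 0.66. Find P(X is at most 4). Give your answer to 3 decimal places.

Conditional on each component, P(X ≤ 4): I: 0.0074847; II: 0.118145; III: 0.0101946.
By total probability, P(X ≤ 4) = 0.333333·0.0074847 + 0.5·0.118145 + 0.166667·0.0101946 = 0.0632664.

0.063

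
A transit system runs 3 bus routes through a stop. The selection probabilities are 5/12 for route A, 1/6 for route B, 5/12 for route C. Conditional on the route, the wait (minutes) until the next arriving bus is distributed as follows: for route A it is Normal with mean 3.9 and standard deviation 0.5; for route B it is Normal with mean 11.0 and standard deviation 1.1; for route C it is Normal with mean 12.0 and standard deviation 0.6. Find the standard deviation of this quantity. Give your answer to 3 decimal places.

Per component, A: μ=3.9, E[X²]=15.46; B: μ=11, E[X²]=122.21; C: μ=12, E[X²]=144.36.
E[X] = 0.416667·3.9 + 0.166667·11 + 0.416667·12 = 8.45833.
E[X²] = 0.416667·15.46 + 0.166667·122.21 + 0.416667·144.36 = 86.96.
Var(X) = E[X²] − (E[X])² = 86.96 − 71.5434 = 15.4166.
SD(X) = √15.4166 = 3.9264.

3.926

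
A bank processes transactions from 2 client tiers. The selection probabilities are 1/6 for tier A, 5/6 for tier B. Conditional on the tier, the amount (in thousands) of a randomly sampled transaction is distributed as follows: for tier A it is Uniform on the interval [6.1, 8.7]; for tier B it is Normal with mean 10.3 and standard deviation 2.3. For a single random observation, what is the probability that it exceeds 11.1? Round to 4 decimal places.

Conditional on each tier, P(X > 11.1): A: 0; B: 0.363985.
By total probability, P(X > 11.1) = 0.166667·0 + 0.833333·0.363985 = 0.303321.

0.3033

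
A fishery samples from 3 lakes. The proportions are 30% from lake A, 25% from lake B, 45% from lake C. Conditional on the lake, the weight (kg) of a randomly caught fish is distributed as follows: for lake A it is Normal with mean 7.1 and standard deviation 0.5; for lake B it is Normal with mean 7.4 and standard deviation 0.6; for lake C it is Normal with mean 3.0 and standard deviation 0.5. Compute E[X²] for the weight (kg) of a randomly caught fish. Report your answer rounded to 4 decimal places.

33.1405

For each component E[X²] = Var + (mean)², giving A: 50.66; B: 55.12; C: 9.25.
Overall E[X²] = 0.3·50.66 + 0.25·55.12 + 0.45·9.25 = 33.1405.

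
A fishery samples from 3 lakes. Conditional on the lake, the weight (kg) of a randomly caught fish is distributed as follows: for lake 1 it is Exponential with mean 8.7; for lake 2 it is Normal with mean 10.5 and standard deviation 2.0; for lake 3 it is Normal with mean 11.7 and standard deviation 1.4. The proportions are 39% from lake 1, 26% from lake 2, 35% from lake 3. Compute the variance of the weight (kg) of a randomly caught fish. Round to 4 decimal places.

32.9332

Per component, 1: μ=8.7, E[X²]=151.38; 2: μ=10.5, E[X²]=114.25; 3: μ=11.7, E[X²]=138.85.
E[X] = 0.39·8.7 + 0.26·10.5 + 0.35·11.7 = 10.218.
E[X²] = 0.39·151.38 + 0.26·114.25 + 0.35·138.85 = 137.341.
Var(X) = E[X²] − (E[X])² = 137.341 − 104.408 = 32.9332.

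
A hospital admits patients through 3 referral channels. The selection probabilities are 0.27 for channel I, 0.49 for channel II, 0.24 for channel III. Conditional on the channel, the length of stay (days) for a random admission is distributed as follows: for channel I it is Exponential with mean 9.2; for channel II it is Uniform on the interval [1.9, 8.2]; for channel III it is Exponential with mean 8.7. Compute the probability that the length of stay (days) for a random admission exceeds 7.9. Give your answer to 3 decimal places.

0.235

Conditional on each channel, P(X > 7.9): I: 0.423714; II: 0.047619; III: 0.403312.
By total probability, P(X > 7.9) = 0.27·0.423714 + 0.49·0.047619 + 0.24·0.403312 = 0.234531.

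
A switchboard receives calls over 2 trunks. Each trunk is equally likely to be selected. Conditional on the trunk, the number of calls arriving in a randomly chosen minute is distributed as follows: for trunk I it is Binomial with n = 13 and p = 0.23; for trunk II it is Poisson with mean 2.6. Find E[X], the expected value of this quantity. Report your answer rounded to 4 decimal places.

2.7950

Component means — I: 2.99; II: 2.6.
E[X] = 0.5·2.99 + 0.5·2.6 = 2.795.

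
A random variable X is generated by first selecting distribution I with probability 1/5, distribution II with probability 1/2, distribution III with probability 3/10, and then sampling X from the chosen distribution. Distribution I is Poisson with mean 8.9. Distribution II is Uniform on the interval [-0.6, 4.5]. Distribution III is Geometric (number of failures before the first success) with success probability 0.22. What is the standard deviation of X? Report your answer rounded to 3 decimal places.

Per component, I: μ=8.9, E[X²]=88.11; II: μ=1.95, E[X²]=5.97; III: μ=3.54545, E[X²]=28.686.
E[X] = 0.2·8.9 + 0.5·1.95 + 0.3·3.54545 = 3.81864.
E[X²] = 0.2·88.11 + 0.5·5.97 + 0.3·28.686 = 29.2128.
Var(X) = E[X²] − (E[X])² = 29.2128 − 14.582 = 14.6308.
SD(X) = √14.6308 = 3.82502.

3.825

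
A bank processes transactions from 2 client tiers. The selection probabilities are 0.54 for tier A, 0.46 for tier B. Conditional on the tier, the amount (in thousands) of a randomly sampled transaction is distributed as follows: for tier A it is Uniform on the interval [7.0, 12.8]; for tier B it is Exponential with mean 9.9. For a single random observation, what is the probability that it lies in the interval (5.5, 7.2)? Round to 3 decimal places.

0.060

Conditional on each tier, P(5.5 < X < 7.2): A: 0.0344828; B: 0.0905283.
By total probability, P(5.5 < X < 7.2) = 0.54·0.0344828 + 0.46·0.0905283 = 0.0602637.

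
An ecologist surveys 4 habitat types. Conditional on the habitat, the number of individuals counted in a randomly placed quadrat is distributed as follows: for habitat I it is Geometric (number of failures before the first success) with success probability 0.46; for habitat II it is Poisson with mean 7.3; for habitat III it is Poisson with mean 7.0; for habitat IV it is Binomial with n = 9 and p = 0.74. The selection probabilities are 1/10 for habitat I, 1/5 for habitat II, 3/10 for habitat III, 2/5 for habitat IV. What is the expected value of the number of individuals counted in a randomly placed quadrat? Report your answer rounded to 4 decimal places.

6.3414

Component means — I: 1.17391; II: 7.3; III: 7; IV: 6.66.
E[X] = 0.1·1.17391 + 0.2·7.3 + 0.3·7 + 0.4·6.66 = 6.34139.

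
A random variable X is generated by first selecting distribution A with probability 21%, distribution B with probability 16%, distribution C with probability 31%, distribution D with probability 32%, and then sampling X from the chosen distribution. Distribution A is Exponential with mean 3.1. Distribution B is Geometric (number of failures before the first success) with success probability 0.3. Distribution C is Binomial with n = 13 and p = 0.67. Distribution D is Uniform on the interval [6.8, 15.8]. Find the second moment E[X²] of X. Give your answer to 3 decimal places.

73.581

For each component E[X²] = Var + (mean)², giving A: 19.22; B: 13.2222; C: 78.7384; D: 134.44.
Overall E[X²] = 0.21·19.22 + 0.16·13.2222 + 0.31·78.7384 + 0.32·134.44 = 73.5815.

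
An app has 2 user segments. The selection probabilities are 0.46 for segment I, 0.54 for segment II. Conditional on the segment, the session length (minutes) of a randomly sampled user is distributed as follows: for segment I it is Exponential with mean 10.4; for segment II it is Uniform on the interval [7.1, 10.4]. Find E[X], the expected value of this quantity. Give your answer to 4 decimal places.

9.5090

Component means — I: 10.4; II: 8.75.
E[X] = 0.46·10.4 + 0.54·8.75 = 9.509.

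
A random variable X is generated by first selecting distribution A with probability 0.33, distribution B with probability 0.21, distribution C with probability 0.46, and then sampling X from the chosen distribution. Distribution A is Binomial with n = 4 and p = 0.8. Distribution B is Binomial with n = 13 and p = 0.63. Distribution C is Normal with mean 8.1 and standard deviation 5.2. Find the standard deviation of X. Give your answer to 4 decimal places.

Per component, A: μ=3.2, E[X²]=10.88; B: μ=8.19, E[X²]=70.1064; C: μ=8.1, E[X²]=92.65.
E[X] = 0.33·3.2 + 0.21·8.19 + 0.46·8.1 = 6.5019.
E[X²] = 0.33·10.88 + 0.21·70.1064 + 0.46·92.65 = 60.9317.
Var(X) = E[X²] − (E[X])² = 60.9317 − 42.2747 = 18.657.
SD(X) = √18.657 = 4.31938.

4.3194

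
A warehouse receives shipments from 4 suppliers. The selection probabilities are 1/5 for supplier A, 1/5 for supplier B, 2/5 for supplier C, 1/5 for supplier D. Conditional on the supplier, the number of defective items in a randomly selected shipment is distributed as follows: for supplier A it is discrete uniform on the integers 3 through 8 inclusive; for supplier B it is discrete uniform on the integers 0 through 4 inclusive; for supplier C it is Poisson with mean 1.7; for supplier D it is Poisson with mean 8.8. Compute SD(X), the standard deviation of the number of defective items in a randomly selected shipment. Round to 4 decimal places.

3.3755

Per component, A: μ=5.5, E[X²]=33.1667; B: μ=2, E[X²]=6; C: μ=1.7, E[X²]=4.59; D: μ=8.8, E[X²]=86.24.
E[X] = 0.2·5.5 + 0.2·2 + 0.4·1.7 + 0.2·8.8 = 3.94.
E[X²] = 0.2·33.1667 + 0.2·6 + 0.4·4.59 + 0.2·86.24 = 26.9173.
Var(X) = E[X²] − (E[X])² = 26.9173 − 15.5236 = 11.3937.
SD(X) = √11.3937 = 3.37546.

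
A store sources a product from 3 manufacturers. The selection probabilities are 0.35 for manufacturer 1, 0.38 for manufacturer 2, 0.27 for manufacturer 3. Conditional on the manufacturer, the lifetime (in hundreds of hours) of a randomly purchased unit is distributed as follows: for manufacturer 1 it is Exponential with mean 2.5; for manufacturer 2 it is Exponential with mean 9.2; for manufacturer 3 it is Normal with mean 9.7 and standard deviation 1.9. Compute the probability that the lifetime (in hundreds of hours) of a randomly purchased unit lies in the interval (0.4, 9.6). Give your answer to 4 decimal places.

0.6500

Conditional on each manufacturer, P(0.4 < X < 9.6): 1: 0.83065; 2: 0.605226; 3: 0.479012.
By total probability, P(0.4 < X < 9.6) = 0.35·0.83065 + 0.38·0.605226 + 0.27·0.479012 = 0.650047.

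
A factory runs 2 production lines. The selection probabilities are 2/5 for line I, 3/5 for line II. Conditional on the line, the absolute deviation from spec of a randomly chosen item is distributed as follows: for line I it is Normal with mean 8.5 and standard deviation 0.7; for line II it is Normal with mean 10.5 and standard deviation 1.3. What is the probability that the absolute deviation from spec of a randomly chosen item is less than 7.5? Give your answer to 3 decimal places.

Conditional on each line, P(X < 7.5): I: 0.0765637; II: 0.0105081.
By total probability, P(X < 7.5) = 0.4·0.0765637 + 0.6·0.0105081 = 0.0369304.

0.037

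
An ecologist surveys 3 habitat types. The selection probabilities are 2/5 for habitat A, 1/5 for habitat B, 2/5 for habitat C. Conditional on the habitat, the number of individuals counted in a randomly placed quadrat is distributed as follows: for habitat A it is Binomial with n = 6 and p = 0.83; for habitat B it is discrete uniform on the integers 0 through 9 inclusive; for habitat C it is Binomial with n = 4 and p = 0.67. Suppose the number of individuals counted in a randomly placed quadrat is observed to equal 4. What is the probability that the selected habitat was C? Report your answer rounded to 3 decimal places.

0.441

Likelihoods P(X=4 | ·): A: 0.205732; B: 0.1; C: 0.201511.
Posterior ∝ prior × likelihood. Numerator for C: 0.4·0.201511 = 0.0806045.
Normalizing constant: 0.4·0.205732 + 0.2·0.1 + 0.4·0.201511 = 0.182897.
P(C | observation) = 0.0806045 / 0.182897 = 0.440709.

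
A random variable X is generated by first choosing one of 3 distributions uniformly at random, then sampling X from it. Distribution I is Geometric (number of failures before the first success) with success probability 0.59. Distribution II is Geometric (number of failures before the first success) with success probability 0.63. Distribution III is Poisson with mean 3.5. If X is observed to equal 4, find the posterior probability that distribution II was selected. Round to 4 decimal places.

Likelihoods P(X=4 | ·): I: 0.016672; II: 0.0118072; III: 0.188812.
Posterior ∝ prior × likelihood. Numerator for II: 0.333333·0.0118072 = 0.00393574.
Normalizing constant: 0.333333·0.016672 + 0.333333·0.0118072 + 0.333333·0.188812 = 0.0724305.
P(II | observation) = 0.00393574 / 0.0724305 = 0.0543381.

0.0543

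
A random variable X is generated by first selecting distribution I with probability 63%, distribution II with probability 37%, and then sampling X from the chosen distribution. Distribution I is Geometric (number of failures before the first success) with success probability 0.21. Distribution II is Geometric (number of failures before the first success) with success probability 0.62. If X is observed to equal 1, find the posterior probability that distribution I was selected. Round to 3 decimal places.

0.545

Likelihoods P(X=1 | ·): I: 0.1659; II: 0.2356.
Posterior ∝ prior × likelihood. Numerator for I: 0.63·0.1659 = 0.104517.
Normalizing constant: 0.63·0.1659 + 0.37·0.2356 = 0.191689.
P(I | observation) = 0.104517 / 0.191689 = 0.545243.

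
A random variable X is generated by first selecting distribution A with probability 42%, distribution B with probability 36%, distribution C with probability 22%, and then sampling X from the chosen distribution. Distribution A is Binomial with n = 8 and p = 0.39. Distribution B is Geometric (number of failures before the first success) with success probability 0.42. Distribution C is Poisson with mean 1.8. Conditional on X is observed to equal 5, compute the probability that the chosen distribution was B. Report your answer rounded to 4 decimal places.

Likelihoods P(X=5 | ·): A: 0.114683; B: 0.027567; C: 0.0260286.
Posterior ∝ prior × likelihood. Numerator for B: 0.36·0.027567 = 0.00992411.
Normalizing constant: 0.42·0.114683 + 0.36·0.027567 + 0.22·0.0260286 = 0.0638174.
P(B | observation) = 0.00992411 / 0.0638174 = 0.155508.

0.1555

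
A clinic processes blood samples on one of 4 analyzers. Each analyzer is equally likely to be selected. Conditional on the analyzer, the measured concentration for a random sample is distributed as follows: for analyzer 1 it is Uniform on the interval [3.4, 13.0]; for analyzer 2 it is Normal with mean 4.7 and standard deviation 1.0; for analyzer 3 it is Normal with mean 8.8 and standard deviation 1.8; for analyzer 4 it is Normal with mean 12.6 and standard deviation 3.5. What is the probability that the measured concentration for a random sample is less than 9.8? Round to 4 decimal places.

Conditional on each analyzer, P(X < 9.8): 1: 0.666667; 2: 1; 3: 0.710743; 4: 0.211855.
By total probability, P(X < 9.8) = 0.25·0.666667 + 0.25·1 + 0.25·0.710743 + 0.25·0.211855 = 0.647316.

0.6473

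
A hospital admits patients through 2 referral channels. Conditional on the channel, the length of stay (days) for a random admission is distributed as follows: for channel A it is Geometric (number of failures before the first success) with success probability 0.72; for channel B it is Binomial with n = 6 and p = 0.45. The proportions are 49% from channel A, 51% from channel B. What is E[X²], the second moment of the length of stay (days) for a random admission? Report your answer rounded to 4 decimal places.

4.8140

For each component E[X²] = Var + (mean)², giving A: 0.691358; B: 8.775.
Overall E[X²] = 0.49·0.691358 + 0.51·8.775 = 4.81402.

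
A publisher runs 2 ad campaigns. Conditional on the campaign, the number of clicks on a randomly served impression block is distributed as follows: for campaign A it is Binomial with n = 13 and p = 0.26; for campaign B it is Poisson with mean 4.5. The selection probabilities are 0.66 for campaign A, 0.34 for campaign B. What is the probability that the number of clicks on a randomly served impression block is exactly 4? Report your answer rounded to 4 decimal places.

Conditional on each campaign, P(X = 4): A: 0.217413; B: 0.189808.
By total probability, P(X = 4) = 0.66·0.217413 + 0.34·0.189808 = 0.208027.

0.2080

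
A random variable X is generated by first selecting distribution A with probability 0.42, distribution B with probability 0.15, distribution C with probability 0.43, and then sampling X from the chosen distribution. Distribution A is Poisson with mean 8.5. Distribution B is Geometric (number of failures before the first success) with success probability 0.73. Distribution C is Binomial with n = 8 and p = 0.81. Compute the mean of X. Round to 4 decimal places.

6.4119

Component means — A: 8.5; B: 0.369863; C: 6.48.
E[X] = 0.42·8.5 + 0.15·0.369863 + 0.43·6.48 = 6.41188.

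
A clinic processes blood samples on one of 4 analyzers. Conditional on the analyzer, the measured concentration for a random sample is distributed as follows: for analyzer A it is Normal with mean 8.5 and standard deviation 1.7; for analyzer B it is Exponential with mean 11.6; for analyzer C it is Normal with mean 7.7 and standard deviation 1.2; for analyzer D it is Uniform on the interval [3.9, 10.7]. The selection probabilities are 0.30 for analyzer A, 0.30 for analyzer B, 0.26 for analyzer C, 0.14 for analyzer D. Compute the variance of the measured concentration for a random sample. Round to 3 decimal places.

Per component, A: μ=8.5, E[X²]=75.14; B: μ=11.6, E[X²]=269.12; C: μ=7.7, E[X²]=60.73; D: μ=7.3, E[X²]=57.1433.
E[X] = 0.3·8.5 + 0.3·11.6 + 0.26·7.7 + 0.14·7.3 = 9.054.
E[X²] = 0.3·75.14 + 0.3·269.12 + 0.26·60.73 + 0.14·57.1433 = 127.068.
Var(X) = E[X²] − (E[X])² = 127.068 − 81.9749 = 45.093.

45.093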